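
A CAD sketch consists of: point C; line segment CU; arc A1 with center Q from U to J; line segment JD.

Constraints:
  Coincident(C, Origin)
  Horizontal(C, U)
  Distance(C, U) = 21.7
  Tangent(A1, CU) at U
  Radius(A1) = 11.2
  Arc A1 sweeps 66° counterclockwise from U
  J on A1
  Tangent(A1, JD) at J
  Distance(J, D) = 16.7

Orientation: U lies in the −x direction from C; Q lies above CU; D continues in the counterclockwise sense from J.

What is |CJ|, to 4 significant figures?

13.25

C is at the origin; CU is horizontal with |CU| = 21.7 and U on the −x side, so U = (-21.70, 0.000). Tangency of A1 to CU means the radius QU is perpendicular to CU, so Q = U + (0, 11.2) = (-21.70, 11.20). On A1, U sits at bearing -90° from Q; a 66° counterclockwise sweep puts J at bearing -24°, so J = Q + 11.2·(cos -24°, sin -24°) = (-11.47, 6.645). Then |CJ| = |J − C| = 13.25.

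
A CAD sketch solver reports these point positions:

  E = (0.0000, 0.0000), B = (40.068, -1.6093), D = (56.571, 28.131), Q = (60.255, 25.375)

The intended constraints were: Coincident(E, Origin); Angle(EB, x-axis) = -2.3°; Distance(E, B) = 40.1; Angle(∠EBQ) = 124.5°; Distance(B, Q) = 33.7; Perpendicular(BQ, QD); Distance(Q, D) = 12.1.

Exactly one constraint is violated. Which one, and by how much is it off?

Distance(Q, D) = 12.1 — off by 7.50.

E = (0.00, 0.00) ✓; EB at -2.300° ✓; |EB| = 40.10 ✓; ∠EBQ = 124.5° ✓; |BQ| = 33.70 ✓; ∠(BQ, QD) = 90.00° ✓; |QD| = 4.601 ✗.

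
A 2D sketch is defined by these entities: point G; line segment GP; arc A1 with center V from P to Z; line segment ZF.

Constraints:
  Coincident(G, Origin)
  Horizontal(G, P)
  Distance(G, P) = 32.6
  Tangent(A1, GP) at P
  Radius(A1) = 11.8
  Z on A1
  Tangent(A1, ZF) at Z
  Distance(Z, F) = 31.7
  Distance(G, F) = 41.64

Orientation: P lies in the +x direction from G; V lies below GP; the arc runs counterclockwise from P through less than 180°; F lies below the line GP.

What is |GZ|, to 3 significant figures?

22.9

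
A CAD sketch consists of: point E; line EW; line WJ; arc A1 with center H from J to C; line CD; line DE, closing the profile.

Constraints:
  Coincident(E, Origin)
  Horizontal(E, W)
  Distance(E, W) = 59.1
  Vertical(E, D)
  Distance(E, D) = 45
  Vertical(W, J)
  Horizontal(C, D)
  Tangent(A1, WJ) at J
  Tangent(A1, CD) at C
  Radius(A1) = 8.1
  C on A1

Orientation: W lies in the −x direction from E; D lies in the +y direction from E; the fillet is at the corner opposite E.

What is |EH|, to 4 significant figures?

62.95

E is at the origin; EW is horizontal with |EW| = 59.1 and W on the −x side, so W = (-59.10, 0.000). ED is vertical with |ED| = 45.0 and D on the +y side, so D = (0.000, 45.00). The virtual corner opposite E is at (-59.10, 45.00). Tangency of A1 to WJ means the radius HJ is perpendicular to WJ and the tangent condition forces HC to be normal to CD, with radius 8.1, so the center H sits 8.1 in from both sides at H = (-51.00, 36.90). Then |EH| = |H − E| = 62.95.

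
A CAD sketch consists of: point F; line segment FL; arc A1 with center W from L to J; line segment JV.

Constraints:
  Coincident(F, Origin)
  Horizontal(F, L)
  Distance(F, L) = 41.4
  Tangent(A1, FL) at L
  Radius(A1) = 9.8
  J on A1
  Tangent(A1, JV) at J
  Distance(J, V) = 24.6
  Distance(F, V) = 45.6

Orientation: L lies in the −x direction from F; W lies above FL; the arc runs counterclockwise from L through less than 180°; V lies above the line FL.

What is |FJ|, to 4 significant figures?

32.96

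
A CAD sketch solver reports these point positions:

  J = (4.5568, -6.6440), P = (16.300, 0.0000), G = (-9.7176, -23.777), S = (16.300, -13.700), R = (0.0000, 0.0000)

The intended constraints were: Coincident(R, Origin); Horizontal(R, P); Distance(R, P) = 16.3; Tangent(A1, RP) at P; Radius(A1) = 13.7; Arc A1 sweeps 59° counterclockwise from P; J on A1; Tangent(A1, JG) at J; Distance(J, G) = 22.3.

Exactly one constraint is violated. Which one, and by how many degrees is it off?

Tangent(A1, JG) at J — off by 8.80°.

R = (0.00, 0.00) ✓; R.y = 0.00, P.y = 0.00 ✓; |RP| = 16.30 ✓; ∠(SP, PR) = 90.00° ✓; |SP| = 13.70 ✓; bearing(S→J) − bearing(S→P) = 59.00° ✓; |SJ| = 13.70 ✓; ∠(SJ, JG) = 98.80° ✗; |JG| = 22.30 ✓.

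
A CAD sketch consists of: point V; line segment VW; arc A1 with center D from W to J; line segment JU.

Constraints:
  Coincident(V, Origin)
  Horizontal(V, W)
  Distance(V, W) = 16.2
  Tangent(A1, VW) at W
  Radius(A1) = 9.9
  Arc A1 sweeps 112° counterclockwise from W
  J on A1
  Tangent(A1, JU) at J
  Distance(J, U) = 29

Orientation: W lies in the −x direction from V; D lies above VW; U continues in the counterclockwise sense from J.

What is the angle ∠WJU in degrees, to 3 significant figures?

124°

V is at the origin; V and W share the same y with |VW| = 16.2 and W on the −x side, so W = (-16.2, 0.00). A1 meets VW tangentially, so DW is at right angles to VW, so D = W + (0, 9.9) = (-16.2, 9.90). On A1, W sits at bearing -90° from D; a 112° counterclockwise sweep puts J at bearing 22°, so J = D + 9.9·(cos 22°, sin 22°) = (-7.02, 13.6). Since A1 is tangent to JU there, DJ ⟂ JU, so JU runs along (−sin 22°, cos 22°); with |JU| = 29.0, U = (-17.9, 40.5). Then cos ∠WJU = JW·JU / (|JW||JU|), giving 124°.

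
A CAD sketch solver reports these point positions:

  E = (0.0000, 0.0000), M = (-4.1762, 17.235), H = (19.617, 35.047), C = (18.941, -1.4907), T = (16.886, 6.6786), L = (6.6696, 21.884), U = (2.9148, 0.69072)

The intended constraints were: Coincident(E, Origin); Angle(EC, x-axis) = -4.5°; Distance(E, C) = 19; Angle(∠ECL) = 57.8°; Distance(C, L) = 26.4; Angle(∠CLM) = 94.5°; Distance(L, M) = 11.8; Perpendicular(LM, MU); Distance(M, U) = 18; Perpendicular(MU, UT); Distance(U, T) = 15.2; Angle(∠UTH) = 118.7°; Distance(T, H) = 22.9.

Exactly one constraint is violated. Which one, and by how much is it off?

Distance(T, H) = 22.9 — off by 5.60.

E = (0.00, 0.00) ✓; EC at -4.500° ✓; |EC| = 19.00 ✓; ∠ECL = 57.80° ✓; |CL| = 26.40 ✓; ∠CLM = 94.50° ✓; |LM| = 11.80 ✓; ∠(LM, MU) = 90.00° ✓; |MU| = 18.00 ✓; ∠(MU, UT) = 90.00° ✓; |UT| = 15.20 ✓; ∠UTH = 118.7° ✓; |TH| = 28.50 ✗.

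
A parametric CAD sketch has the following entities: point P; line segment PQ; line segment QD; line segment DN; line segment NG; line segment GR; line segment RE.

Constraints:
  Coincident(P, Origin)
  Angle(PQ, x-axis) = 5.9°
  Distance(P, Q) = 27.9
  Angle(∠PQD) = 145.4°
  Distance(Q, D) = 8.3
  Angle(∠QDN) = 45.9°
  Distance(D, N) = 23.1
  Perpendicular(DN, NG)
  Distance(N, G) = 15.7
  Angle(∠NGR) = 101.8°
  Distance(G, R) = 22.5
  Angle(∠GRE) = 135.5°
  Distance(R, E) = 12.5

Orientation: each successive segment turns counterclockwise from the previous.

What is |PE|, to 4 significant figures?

42.63

P is at the origin; PQ runs at 5.9° with length 27.9, so Q = (27.75, 2.868). ∠PQD = 145.4° gives QD at 40.50° from the x-axis; with |QD| = 8.3, D = (34.06, 8.258). ∠QDN = 45.9° gives DN at 174.6° from the x-axis; with |DN| = 23.1, N = (11.07, 10.43). The perpendicularity gives NG at right angles to DN, so NG runs at -95.40°; with |NG| = 15.7, G = (9.589, -5.198). ∠NGR = 101.8° gives GR at -17.20° from the x-axis; with |GR| = 22.5, R = (31.08, -11.85). ∠GRE = 135.5° gives RE at 27.30° from the x-axis; with |RE| = 12.5, E = (42.19, -6.118). Then |PE| = |E − P| = 42.63.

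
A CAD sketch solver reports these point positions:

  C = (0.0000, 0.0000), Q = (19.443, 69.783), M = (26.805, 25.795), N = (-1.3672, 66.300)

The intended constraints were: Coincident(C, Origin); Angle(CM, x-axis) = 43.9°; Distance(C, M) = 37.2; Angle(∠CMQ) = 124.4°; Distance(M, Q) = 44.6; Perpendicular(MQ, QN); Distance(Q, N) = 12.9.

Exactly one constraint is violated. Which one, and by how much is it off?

Distance(Q, N) = 12.9 — off by 8.20.

C = (0.00, 0.00) ✓; CM at 43.90° ✓; |CM| = 37.20 ✓; ∠CMQ = 124.4° ✓; |MQ| = 44.60 ✓; ∠(MQ, QN) = 90.00° ✓; |QN| = 21.10 ✗.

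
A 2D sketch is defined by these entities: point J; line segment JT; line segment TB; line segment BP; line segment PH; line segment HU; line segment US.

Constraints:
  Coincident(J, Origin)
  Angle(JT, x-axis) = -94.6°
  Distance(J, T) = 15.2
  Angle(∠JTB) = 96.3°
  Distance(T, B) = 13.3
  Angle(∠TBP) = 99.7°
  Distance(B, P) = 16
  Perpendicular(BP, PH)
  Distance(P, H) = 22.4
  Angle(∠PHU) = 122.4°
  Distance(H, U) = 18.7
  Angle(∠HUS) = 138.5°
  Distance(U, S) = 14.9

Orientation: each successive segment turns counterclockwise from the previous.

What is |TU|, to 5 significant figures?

19.465

J is at the origin; JT runs at -94.6° with length 15.2, so T = (-1.2190, -15.151). ∠JTB = 96.3° gives TB at -10.900° from the x-axis; with |TB| = 13.3, B = (11.841, -17.666). ∠TBP = 99.7° gives BP at 69.400° from the x-axis; with |BP| = 16.0, P = (17.470, -2.6891). BP is perpendicular to PH, so PH runs at 159.40°; with |PH| = 22.4, H = (-3.4972, 5.1922). ∠PHU = 122.4° gives HU at -143.00° from the x-axis; with |HU| = 18.7, U = (-18.432, -6.0617). Then |TU| = |U − T| = 19.465.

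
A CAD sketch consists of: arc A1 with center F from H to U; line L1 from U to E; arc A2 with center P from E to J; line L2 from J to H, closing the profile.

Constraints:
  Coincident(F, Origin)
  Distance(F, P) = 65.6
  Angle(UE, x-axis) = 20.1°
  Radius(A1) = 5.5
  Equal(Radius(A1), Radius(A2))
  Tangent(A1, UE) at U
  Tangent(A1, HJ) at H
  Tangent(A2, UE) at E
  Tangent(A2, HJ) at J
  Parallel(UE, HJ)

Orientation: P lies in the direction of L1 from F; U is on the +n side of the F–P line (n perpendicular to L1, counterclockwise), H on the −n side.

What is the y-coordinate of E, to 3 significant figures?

27.7

The slot axis is L1's direction at 20.1°, so u = (cos 20.1°, sin 20.1°) = (0.939, 0.344) and n = (−sin 20.1°, cos 20.1°) = (-0.344, 0.939). F is at the origin and P lies 65.6 along u from F, so P = 65.6·u = (61.6, 22.5). Tangency of A1 to both parallel lines with radius 5.5 puts U and H at F ± 5.5·n: U = (-1.89, 5.17), H = (1.89, -5.17). Equal radii place E and J the same way about P: E = P + 5.5·n = (59.7, 27.7), J = P − 5.5·n = (63.5, 17.4). So E.y = 27.7.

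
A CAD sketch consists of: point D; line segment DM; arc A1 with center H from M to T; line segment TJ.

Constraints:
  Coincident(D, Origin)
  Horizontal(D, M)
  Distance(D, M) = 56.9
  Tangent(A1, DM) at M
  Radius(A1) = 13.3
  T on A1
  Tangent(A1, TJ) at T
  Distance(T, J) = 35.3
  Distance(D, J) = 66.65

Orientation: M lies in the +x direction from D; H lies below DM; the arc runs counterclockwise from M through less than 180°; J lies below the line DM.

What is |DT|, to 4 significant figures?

45.76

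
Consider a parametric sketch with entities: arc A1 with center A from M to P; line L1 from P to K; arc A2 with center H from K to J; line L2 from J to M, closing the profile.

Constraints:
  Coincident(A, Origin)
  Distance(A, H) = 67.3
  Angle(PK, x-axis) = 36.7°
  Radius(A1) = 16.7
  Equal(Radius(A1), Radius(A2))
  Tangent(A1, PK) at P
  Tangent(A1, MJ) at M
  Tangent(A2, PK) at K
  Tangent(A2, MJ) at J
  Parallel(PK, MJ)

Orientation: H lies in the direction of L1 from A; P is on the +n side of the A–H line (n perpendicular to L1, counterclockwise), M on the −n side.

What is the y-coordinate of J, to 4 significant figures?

26.83

Tangency of A1 to both parallel lines with radius 16.7 puts P and M at A ± 16.7·n: P = (-9.980, 13.39), M = (9.980, -13.39). Equal radii place K and J the same way about H: K = H + 16.7·n = (43.98, 53.61), J = H − 16.7·n = (63.94, 26.83). So J.y = 26.83.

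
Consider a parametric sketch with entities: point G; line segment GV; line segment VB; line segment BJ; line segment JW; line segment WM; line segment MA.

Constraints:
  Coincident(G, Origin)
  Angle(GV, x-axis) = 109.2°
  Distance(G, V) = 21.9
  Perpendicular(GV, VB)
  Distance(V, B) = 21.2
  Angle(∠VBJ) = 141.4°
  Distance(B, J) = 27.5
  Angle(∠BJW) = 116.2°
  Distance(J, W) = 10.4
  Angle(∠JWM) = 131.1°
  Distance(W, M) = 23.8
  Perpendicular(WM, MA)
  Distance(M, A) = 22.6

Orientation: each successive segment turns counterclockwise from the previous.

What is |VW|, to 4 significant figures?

48.82

G is at the origin; GV runs at 109.2° with length 21.9, so V = (-7.202, 20.68). The perpendicularity gives VB at right angles to GV, so VB runs at -160.8°; with |VB| = 21.2, B = (-27.22, 13.71). ∠VBJ = 141.4° gives BJ at -122.2° from the x-axis; with |BJ| = 27.5, J = (-41.88, -9.560). ∠BJW = 116.2° gives JW at -58.40° from the x-axis; with |JW| = 10.4, W = (-36.43, -18.42). Then |VW| = |W − V| = 48.82.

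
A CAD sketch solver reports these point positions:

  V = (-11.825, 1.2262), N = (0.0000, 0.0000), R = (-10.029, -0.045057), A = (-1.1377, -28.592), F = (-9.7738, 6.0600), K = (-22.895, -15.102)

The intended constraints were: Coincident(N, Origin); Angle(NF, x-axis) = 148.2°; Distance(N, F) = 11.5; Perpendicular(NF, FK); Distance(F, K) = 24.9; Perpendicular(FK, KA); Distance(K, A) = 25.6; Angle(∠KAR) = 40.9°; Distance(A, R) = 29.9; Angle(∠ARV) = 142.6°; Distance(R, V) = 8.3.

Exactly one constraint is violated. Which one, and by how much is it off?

Distance(R, V) = 8.3 — off by 6.10.

N = (0.00, 0.00) ✓; NF at 148.2° ✓; |NF| = 11.50 ✓; ∠(NF, FK) = 90.00° ✓; |FK| = 24.90 ✓; ∠(FK, KA) = 90.00° ✓; |KA| = 25.60 ✓; ∠KAR = 40.90° ✓; |AR| = 29.90 ✓; ∠ARV = 142.6° ✓; |RV| = 2.200 ✗.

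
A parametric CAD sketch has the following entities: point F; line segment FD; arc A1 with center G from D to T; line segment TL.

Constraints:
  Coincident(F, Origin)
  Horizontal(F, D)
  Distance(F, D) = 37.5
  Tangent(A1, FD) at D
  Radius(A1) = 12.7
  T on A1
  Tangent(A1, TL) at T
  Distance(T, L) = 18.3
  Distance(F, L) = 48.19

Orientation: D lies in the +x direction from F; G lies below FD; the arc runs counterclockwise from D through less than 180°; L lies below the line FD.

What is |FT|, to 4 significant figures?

31.55

F is at the origin; F and D share the same y with |FD| = 37.5 and D on the +x side, so D = (37.50, 0.000). A1 meets FD tangentially, so GD is at right angles to FD, so G = D + (0, -12.7) = (37.50, -12.70). Since GT ⟂ TL (tangency), |GL| = √(12.7² + 18.3²) = 22.28 regardless of where T sits on A1. So L lies on both circle(F, 48.19) and circle(G, 22.28); the below-FD intersection is L = (33.52, -34.62). T is the foot of the tangent from L: T = (25.94, -17.96).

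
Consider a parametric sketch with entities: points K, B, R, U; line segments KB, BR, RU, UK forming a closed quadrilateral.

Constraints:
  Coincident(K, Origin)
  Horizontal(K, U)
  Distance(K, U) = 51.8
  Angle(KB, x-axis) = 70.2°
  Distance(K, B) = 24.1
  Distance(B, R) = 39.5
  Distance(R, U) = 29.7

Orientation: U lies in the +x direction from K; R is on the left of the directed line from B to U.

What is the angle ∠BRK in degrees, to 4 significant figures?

22.21°

K is at the origin; KU is horizontal with |KU| = 51.8 and U in +x, so U = (51.8, 0). KB runs at 70.2° with |KB| = 24.1, so B = (8.164, 22.68). R is determined by |BR| = 39.5 and |RU| = 29.7 together: it lies at the intersection of circle(B, 39.5) and circle(U, 29.7). With |BU| = 49.18, the foot of the radical line on BU is 31.48 from B and the perpendicular offset is √(39.5² − 31.48²) = 23.85. Taking the left-of-BU solution: R = (47.10, 29.33).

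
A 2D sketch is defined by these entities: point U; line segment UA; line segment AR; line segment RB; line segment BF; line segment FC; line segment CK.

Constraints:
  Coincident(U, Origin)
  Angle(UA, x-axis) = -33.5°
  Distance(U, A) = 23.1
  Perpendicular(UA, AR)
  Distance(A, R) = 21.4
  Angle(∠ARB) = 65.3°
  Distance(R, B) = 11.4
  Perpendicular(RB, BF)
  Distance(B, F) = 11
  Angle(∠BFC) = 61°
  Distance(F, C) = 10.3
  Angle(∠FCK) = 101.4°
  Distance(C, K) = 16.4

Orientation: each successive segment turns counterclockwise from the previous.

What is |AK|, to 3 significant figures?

29.1

U is at the origin; UA runs at -33.5° with length 23.1, so A = (19.3, -12.7). UA ⟂ AR, so AR runs at 56.5°; with |AR| = 21.4, R = (31.1, 5.10). ∠ARB = 65.3° gives RB at 171° from the x-axis; with |RB| = 11.4, B = (19.8, 6.84). RB is perpendicular to BF, so BF runs at -98.8°; with |BF| = 11.0, F = (18.1, -4.03). ∠BFC = 61.0° gives FC at 20.2° from the x-axis; with |FC| = 10.3, C = (27.8, -0.474). ∠FCK = 101.4° gives CK at 98.8° from the x-axis; with |CK| = 16.4, K = (25.3, 15.7). Then |AK| = |K − A| = 29.1.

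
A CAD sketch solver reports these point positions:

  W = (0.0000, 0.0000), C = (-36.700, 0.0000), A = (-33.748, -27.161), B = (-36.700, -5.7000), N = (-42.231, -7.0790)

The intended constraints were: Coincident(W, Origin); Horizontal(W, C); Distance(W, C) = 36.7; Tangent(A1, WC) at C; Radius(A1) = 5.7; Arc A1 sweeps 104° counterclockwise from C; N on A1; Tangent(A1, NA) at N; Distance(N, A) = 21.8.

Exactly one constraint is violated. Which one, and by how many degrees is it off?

Tangent(A1, NA) at N — off by 8.90°.

W = (0.00, 0.00) ✓; W.y = 0.00, C.y = 0.00 ✓; |WC| = 36.70 ✓; ∠(BC, CW) = 90.00° ✓; |BC| = 5.700 ✓; bearing(B→N) − bearing(B→C) = 104.0° ✓; |BN| = 5.700 ✓; ∠(BN, NA) = 81.10° ✗; |NA| = 21.80 ✓.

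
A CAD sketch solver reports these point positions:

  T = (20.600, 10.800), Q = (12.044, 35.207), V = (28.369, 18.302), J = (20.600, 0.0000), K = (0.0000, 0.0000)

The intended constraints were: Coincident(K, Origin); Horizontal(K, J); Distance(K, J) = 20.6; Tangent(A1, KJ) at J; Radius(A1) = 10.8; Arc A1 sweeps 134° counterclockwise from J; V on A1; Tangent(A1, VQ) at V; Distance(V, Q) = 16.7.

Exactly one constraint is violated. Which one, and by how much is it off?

Distance(V, Q) = 16.7 — off by 6.80.

K = (0.00, 0.00) ✓; K.y = 0.00, J.y = 0.00 ✓; |KJ| = 20.60 ✓; ∠(TJ, JK) = 90.00° ✓; |TJ| = 10.80 ✓; bearing(T→V) − bearing(T→J) = 134.0° ✓; |TV| = 10.80 ✓; ∠(TV, VQ) = 90.00° ✓; |VQ| = 23.50 ✗.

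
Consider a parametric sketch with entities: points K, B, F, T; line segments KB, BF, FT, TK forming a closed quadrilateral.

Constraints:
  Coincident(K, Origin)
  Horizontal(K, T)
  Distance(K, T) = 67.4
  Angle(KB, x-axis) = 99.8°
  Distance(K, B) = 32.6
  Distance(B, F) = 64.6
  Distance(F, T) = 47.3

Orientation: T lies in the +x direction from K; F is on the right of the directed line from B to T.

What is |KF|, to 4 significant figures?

35.76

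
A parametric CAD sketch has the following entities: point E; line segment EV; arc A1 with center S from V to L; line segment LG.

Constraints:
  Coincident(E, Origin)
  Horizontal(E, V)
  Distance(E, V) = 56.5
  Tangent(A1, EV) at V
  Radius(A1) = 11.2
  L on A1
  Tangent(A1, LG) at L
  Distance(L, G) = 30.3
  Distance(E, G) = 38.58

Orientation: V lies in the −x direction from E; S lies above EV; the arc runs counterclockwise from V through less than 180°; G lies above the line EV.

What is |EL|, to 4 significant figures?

48.25

Checks: |SL| = 11.20 ✓; ∠(SL, LG) = 90.00° ✓; |LG| = 30.30 ✓; |EG| = 38.58 ✓.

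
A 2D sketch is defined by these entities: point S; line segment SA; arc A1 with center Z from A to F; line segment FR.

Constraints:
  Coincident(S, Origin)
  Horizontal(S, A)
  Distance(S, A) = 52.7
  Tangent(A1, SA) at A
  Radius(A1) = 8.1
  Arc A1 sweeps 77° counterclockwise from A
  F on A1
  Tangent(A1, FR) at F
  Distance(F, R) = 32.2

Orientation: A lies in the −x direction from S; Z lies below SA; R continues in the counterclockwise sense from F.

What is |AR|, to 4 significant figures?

40.58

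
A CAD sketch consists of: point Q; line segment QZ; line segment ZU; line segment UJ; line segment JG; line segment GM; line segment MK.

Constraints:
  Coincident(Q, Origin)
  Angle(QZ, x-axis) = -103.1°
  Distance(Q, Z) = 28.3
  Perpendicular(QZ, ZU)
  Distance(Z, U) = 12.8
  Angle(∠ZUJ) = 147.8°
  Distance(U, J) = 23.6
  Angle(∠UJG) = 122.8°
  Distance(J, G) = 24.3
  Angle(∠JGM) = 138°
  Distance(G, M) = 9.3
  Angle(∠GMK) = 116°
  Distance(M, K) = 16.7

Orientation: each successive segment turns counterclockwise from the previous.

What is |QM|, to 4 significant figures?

31.05

∠UJG = 122.8° gives JG at 76.30° from the x-axis; with |JG| = 24.3, G = (34.11, 0.8663). ∠JGM = 138.0° gives GM at 118.3° from the x-axis; with |GM| = 9.3, M = (29.70, 9.055). Then |QM| = |M − Q| = 31.05.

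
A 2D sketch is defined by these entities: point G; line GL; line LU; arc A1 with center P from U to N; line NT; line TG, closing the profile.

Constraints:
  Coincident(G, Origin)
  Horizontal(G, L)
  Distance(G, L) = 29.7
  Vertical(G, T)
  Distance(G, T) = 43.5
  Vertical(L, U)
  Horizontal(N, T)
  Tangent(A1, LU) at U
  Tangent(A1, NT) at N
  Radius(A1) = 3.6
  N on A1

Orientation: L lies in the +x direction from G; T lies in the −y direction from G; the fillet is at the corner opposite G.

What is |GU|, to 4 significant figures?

49.74

G is at the origin; G and L share the same y with |GL| = 29.7 and L on the +x side, so L = (29.70, 0.000). G and T share the same x with |GT| = 43.5 and T on the −y side, so T = (0.000, -43.50). The virtual corner opposite G is at (29.70, -43.50). A1 meets LU tangentially, so PU is at right angles to LU and since A1 is tangent to NT there, PN ⟂ NT, with radius 3.6, so the center P sits 3.6 in from both sides at P = (26.10, -39.90). That places the tangent points at U = (29.70, -39.90) on LU and N = (26.10, -43.50) on NT. Then |GU| = |U − G| = 49.74.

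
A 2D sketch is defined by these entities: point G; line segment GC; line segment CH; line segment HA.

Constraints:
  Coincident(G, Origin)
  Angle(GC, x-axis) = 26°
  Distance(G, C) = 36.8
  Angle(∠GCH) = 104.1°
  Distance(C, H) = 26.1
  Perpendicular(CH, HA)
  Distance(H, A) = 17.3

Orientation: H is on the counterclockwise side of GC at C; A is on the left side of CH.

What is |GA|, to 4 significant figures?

39.60

G is at the origin; GC runs at 26.0° with length 36.8, so C = 36.8·(cos 26.0°, sin 26.0°) = (33.08, 16.13). ∠GCH = 104.1°, so CH runs at 26.0° + (180° − 104.1°) = 101.9° from the x-axis; with |CH| = 26.1, H = C + 26.1·(cos 101.9°, sin 101.9°) = (27.69, 41.67). CH ⟂ HA; with |HA| = 17.3 on the left of CH, A = H + 17.3·(-0.9785, -0.2062) = (10.77, 38.10). Then |GA| = |A − G| = 39.60.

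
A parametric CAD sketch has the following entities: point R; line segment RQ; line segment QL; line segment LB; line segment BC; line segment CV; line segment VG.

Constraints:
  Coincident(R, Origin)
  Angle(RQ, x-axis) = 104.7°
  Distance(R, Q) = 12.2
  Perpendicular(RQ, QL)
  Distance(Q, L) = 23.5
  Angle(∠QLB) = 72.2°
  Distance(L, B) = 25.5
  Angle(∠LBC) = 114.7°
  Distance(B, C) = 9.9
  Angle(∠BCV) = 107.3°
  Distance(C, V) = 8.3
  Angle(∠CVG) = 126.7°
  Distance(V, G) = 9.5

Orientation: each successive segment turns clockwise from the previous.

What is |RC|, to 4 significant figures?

14.51

R is at the origin; RQ runs at 104.7° with length 12.2, so Q = (-3.096, 11.80). RQ ⟂ QL, so QL runs at 14.70°; with |QL| = 23.5, L = (19.63, 17.76). ∠QLB = 72.2° gives LB at -93.10° from the x-axis; with |LB| = 25.5, B = (18.26, -7.699). ∠LBC = 114.7° gives BC at -158.4° from the x-axis; with |BC| = 9.9, C = (9.051, -11.34). Then |RC| = |C − R| = 14.51.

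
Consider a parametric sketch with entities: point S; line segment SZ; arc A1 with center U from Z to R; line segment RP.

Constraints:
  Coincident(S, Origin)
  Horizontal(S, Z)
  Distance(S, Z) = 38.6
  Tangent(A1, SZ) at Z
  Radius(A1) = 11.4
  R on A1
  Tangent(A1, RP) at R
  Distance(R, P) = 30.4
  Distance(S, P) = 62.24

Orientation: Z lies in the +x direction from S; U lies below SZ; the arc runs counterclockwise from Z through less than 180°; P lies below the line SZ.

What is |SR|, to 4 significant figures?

33.68

S is at the origin; S and Z share the same y with |SZ| = 38.6 and Z on the +x side, so Z = (38.60, 0.000). The tangent condition forces UZ to be normal to SZ, so U = Z + (0, -11.4) = (38.60, -11.40). Since UR ⟂ RP (tangency), |UP| = √(11.4² + 30.4²) = 32.47 regardless of where R sits on A1. So P lies on both circle(S, 62.24) and circle(U, 32.47); the below-SZ intersection is P = (44.72, -43.28). R is the foot of the tangent from P: R = (28.87, -17.34).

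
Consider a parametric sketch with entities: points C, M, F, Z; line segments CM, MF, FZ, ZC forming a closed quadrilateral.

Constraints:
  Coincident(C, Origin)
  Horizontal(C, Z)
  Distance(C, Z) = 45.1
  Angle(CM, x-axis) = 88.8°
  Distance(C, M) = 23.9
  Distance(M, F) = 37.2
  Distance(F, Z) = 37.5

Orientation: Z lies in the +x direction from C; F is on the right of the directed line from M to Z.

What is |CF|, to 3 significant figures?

15.5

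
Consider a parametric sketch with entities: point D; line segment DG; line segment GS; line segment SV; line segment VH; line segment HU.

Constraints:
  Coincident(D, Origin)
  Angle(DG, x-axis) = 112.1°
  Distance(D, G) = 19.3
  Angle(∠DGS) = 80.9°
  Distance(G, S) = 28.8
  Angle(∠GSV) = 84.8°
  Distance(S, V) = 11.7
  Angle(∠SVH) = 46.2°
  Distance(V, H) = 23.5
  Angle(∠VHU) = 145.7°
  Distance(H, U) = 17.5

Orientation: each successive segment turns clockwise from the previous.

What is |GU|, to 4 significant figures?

25.62

∠SVH = 46.2° gives VH at 144.0° from the x-axis; with |VH| = 23.5, H = (3.377, 26.58). ∠VHU = 145.7° gives HU at 109.7° from the x-axis; with |HU| = 17.5, U = (-2.522, 43.06). Then |GU| = |U − G| = 25.62.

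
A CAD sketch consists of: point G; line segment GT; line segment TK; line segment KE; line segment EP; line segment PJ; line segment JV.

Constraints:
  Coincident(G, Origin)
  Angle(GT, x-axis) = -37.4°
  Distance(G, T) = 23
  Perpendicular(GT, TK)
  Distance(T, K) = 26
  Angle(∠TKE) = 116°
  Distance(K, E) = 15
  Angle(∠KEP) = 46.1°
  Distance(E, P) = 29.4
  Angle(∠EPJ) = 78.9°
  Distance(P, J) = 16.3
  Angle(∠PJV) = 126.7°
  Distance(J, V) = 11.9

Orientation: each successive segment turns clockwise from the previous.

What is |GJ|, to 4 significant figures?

35.11

∠KEP = 46.1° gives EP at 34.70° from the x-axis; with |EP| = 29.4, P = (11.95, -14.92). ∠EPJ = 78.9° gives PJ at -66.40° from the x-axis; with |PJ| = 16.3, J = (18.47, -29.86). Then |GJ| = |J − G| = 35.11.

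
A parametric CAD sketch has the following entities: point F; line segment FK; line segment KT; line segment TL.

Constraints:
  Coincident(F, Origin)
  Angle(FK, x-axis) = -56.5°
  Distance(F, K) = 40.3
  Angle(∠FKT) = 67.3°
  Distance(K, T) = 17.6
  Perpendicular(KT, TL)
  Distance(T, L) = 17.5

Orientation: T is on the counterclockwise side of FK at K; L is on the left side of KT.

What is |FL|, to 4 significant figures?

19.78

F is at the origin; FK runs at -56.5° with length 40.3, so K = 40.3·(cos -56.5°, sin -56.5°) = (22.24, -33.61). ∠FKT = 67.3°, so KT runs at -56.5° + (180° − 67.3°) = 56.20° from the x-axis; with |KT| = 17.6, T = K + 17.6·(cos 56.20°, sin 56.20°) = (32.03, -18.98). KT ⟂ TL; with |TL| = 17.5 on the left of KT, L = T + 17.5·(-0.8310, 0.5563) = (17.49, -9.245). Then |FL| = |L − F| = 19.78.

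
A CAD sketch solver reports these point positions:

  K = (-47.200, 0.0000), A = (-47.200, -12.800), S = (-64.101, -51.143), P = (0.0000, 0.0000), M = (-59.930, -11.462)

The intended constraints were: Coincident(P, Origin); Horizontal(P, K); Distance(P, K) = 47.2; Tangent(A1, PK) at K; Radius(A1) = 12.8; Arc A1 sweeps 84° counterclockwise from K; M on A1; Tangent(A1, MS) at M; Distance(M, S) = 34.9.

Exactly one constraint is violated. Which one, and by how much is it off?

Distance(M, S) = 34.9 — off by 5.00.

P = (0.00, 0.00) ✓; P.y = 0.00, K.y = 0.00 ✓; |PK| = 47.20 ✓; ∠(AK, KP) = 90.00° ✓; |AK| = 12.80 ✓; bearing(A→M) − bearing(A→K) = 84.00° ✓; |AM| = 12.80 ✓; ∠(AM, MS) = 90.00° ✓; |MS| = 39.90 ✗.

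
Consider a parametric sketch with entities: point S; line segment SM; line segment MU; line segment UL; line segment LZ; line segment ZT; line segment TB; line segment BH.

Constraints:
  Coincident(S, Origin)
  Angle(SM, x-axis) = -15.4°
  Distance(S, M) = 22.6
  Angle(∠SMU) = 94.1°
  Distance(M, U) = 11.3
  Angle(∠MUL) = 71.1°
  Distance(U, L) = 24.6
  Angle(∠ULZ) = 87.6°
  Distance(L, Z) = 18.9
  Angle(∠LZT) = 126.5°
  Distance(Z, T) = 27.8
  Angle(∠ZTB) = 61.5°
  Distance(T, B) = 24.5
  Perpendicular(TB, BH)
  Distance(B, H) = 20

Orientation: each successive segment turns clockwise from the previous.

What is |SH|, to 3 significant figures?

7.89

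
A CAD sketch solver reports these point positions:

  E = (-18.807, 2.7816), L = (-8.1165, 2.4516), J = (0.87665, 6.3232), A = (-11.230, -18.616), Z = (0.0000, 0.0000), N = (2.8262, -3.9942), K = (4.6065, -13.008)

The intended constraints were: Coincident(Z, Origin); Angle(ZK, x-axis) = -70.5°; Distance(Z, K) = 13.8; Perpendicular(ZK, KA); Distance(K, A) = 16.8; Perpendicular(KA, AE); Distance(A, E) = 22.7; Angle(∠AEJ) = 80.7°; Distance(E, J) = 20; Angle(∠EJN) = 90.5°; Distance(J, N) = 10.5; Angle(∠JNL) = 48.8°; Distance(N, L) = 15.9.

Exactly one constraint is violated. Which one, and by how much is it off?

Distance(N, L) = 15.9 — off by 3.20.

Z = (0.00, 0.00) ✓; ZK at -70.50° ✓; |ZK| = 13.80 ✓; ∠(ZK, KA) = 90.00° ✓; |KA| = 16.80 ✓; ∠(KA, AE) = 90.00° ✓; |AE| = 22.70 ✓; ∠AEJ = 80.70° ✓; |EJ| = 20.00 ✓; ∠EJN = 90.50° ✓; |JN| = 10.50 ✓; ∠JNL = 48.80° ✓; |NL| = 12.70 ✗.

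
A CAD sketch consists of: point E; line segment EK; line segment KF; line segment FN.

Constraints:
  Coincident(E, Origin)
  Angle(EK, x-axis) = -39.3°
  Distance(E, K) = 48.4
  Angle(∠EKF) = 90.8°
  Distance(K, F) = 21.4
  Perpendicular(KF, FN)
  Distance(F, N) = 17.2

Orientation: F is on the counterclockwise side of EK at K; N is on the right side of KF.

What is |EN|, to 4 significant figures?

69.21

E is at the origin; EK runs at -39.3° with length 48.4, so K = 48.4·(cos -39.3°, sin -39.3°) = (37.45, -30.66). ∠EKF = 90.8°, so KF runs at -39.3° + (180° − 90.8°) = 49.90° from the x-axis; with |KF| = 21.4, F = K + 21.4·(cos 49.90°, sin 49.90°) = (51.24, -14.29). The perpendicularity gives FN at right angles to KF; with |FN| = 17.2 on the right of KF, N = F + 17.2·(0.7649, -0.6441) = (64.39, -25.37). Then |EN| = |N − E| = 69.21.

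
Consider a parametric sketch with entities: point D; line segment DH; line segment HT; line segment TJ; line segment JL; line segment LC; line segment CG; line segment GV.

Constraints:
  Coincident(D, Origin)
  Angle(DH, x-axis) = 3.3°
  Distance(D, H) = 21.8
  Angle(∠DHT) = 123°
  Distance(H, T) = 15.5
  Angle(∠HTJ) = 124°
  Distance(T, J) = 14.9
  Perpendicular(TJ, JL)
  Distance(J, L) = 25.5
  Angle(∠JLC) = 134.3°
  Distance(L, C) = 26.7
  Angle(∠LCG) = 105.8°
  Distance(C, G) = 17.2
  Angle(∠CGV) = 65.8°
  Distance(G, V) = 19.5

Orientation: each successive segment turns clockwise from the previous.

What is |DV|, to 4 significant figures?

9.334

∠LCG = 105.8° gives CG at 40.40° from the x-axis; with |CG| = 17.2, G = (3.894, 18.76). ∠CGV = 65.8° gives GV at -73.80° from the x-axis; with |GV| = 19.5, V = (9.334, 0.02956). Then |DV| = |V − D| = 9.334.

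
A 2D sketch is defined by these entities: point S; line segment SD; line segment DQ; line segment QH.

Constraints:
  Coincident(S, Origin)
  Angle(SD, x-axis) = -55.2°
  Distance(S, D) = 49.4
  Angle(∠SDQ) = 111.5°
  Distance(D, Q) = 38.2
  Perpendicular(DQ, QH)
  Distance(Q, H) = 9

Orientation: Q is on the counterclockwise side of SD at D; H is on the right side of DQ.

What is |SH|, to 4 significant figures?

78.68

∠SDQ = 111.5°, so DQ runs at -55.2° + (180° − 111.5°) = 13.30° from the x-axis; with |DQ| = 38.2, Q = D + 38.2·(cos 13.30°, sin 13.30°) = (65.37, -31.78). DQ is perpendicular to QH; with |QH| = 9.0 on the right of DQ, H = Q + 9.0·(0.2300, -0.9732) = (67.44, -40.54). Then |SH| = |H − S| = 78.68.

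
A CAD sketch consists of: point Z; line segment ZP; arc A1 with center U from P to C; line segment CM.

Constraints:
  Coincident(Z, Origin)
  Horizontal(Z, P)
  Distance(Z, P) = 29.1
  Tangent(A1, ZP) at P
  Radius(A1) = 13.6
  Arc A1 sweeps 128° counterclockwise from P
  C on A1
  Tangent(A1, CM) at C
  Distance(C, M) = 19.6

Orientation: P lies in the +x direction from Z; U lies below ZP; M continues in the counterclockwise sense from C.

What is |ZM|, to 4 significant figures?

48.24

Z is at the origin; Z and P share the same y with |ZP| = 29.1 and P on the +x side, so P = (29.10, 0.000). Since A1 is tangent to ZP there, UP ⟂ ZP, so U = P + (0, -13.6) = (29.10, -13.60). On A1, P sits at bearing 90° from U; a 128° counterclockwise sweep puts C at bearing 218°, so C = U + 13.6·(cos 218°, sin 218°) = (18.38, -21.97). A1 meets CM tangentially, so UC is at right angles to CM, so CM runs along (−sin 218°, cos 218°); with |CM| = 19.6, M = (30.45, -37.42). Then |ZM| = |M − Z| = 48.24.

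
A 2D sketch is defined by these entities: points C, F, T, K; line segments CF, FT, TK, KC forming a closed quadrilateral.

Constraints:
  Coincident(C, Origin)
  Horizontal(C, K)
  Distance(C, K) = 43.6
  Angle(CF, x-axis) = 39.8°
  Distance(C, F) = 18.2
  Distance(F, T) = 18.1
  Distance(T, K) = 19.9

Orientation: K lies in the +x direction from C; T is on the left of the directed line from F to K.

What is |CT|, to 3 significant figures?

35.3

C is at the origin; C and K share the same y with |CK| = 43.6 and K in +x, so K = (43.6, 0). CF runs at 39.8° with |CF| = 18.2, so F = (14.0, 11.6). T is determined by |FT| = 18.1 and |TK| = 19.9 together: it lies at the intersection of circle(F, 18.1) and circle(K, 19.9). With |FK| = 31.8, the foot of the radical line on FK is 14.8 from F and the perpendicular offset is √(18.1² − 14.8²) = 10.4. Taking the left-of-FK solution: T = (31.6, 15.9).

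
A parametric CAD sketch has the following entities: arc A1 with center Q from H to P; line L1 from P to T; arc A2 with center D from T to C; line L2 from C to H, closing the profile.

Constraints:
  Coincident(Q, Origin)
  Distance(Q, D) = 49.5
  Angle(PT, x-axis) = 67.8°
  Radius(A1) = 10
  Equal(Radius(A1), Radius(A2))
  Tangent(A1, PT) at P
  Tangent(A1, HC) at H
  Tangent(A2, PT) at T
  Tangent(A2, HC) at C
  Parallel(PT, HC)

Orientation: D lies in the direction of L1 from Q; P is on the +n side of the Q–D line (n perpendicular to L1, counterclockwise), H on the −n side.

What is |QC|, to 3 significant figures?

50.5

The slot axis is L1's direction at 67.8°, so u = (cos 67.8°, sin 67.8°) = (0.378, 0.926) and n = (−sin 67.8°, cos 67.8°) = (-0.926, 0.378). Q is at the origin and D lies 49.5 along u from Q, so D = 49.5·u = (18.7, 45.8). Tangency of A1 to both parallel lines with radius 10.0 puts P and H at Q ± 10.0·n: P = (-9.26, 3.78), H = (9.26, -3.78). Equal radii place T and C the same way about D: T = D + 10.0·n = (9.44, 49.6), C = D − 10.0·n = (28.0, 42.1). Then |QC| = |C − Q| = 50.5.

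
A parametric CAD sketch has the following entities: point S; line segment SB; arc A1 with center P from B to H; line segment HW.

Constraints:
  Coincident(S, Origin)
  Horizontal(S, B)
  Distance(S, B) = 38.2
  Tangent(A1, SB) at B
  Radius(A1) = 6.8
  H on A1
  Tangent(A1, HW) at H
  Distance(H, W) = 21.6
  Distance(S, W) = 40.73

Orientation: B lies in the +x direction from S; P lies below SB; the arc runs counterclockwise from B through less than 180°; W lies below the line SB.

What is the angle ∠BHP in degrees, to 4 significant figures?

47.21°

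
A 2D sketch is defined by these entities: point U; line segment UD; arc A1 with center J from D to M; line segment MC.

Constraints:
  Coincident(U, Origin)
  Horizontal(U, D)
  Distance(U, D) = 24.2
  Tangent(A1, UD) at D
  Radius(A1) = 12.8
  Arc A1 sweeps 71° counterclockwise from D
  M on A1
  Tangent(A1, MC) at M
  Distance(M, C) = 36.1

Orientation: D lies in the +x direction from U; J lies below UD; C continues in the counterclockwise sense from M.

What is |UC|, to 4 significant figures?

42.77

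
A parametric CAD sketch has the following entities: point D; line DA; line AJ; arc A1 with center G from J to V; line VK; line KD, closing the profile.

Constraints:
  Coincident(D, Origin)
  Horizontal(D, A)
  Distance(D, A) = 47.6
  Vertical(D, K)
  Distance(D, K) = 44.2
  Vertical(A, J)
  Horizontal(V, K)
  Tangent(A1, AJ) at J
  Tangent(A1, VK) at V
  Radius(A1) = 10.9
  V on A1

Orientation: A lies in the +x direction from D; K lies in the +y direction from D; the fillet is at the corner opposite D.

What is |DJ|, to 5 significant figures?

58.092

D is at the origin; D and A share the same y with |DA| = 47.6 and A on the +x side, so A = (47.600, 0.0000). DK is vertical with |DK| = 44.2 and K on the +y side, so K = (0.0000, 44.200). The virtual corner opposite D is at (47.600, 44.200). Tangency of A1 to AJ means the radius GJ is perpendicular to AJ and A1 meets VK tangentially, so GV is at right angles to VK, with radius 10.9, so the center G sits 10.9 in from both sides at G = (36.700, 33.300). That places the tangent points at J = (47.600, 33.300) on AJ and V = (36.700, 44.200) on VK. Then |DJ| = |J − D| = 58.092.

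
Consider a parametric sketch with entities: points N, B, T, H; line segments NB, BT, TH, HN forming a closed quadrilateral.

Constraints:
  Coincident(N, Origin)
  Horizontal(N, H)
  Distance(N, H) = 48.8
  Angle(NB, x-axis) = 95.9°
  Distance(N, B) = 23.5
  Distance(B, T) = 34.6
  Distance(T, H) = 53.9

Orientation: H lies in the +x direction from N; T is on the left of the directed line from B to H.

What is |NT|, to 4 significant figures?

52.35

N is at the origin; N and H share the same y with |NH| = 48.8 and H in +x, so H = (48.8, 0). NB runs at 95.9° with |NB| = 23.5, so B = (-2.416, 23.38). T is determined by |BT| = 34.6 and |TH| = 53.9 together: it lies at the intersection of circle(B, 34.6) and circle(H, 53.9). With |BH| = 56.30, the foot of the radical line on BH is 12.98 from B and the perpendicular offset is √(34.6² − 12.98²) = 32.07. Taking the left-of-BH solution: T = (22.71, 47.16).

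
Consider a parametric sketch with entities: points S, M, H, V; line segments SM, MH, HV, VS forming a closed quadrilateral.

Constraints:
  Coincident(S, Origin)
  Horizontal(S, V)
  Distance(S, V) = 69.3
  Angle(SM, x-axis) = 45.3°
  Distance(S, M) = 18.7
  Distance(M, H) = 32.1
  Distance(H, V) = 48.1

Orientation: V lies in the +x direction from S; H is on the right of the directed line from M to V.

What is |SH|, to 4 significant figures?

29.51

Checks: S.y = 0.00, V.y = 0.00 ✓; |MH| = 32.10 ✓; |HV| = 48.10 ✓.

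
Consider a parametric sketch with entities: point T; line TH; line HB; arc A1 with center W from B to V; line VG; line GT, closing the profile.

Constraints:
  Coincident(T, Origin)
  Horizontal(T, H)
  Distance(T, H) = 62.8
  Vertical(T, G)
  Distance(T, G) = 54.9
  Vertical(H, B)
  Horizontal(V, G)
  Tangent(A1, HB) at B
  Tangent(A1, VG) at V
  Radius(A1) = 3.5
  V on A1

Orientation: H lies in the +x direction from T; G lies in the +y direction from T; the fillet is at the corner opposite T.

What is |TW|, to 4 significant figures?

78.48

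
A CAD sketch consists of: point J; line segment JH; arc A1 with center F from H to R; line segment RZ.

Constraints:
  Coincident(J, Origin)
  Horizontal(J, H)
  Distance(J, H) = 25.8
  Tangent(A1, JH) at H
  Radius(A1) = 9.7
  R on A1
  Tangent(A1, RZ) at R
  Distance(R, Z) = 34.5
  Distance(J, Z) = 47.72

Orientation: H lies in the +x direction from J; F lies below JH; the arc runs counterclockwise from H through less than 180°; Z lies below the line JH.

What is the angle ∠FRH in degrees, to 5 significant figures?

44.062°

J is at the origin; JH is horizontal with |JH| = 25.8 and H on the +x side, so H = (25.800, 0.0000). The tangent condition forces FH to be normal to JH, so F = H + (0, -9.7) = (25.800, -9.7000). Since FR ⟂ RZ (tangency), |FZ| = √(9.7² + 34.5²) = 35.838 regardless of where R sits on A1. So Z lies on both circle(J, 47.72) and circle(F, 35.838); the below-JH intersection is Z = (17.235, -44.499). R is the foot of the tangent from Z: R = (16.105, -10.018).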